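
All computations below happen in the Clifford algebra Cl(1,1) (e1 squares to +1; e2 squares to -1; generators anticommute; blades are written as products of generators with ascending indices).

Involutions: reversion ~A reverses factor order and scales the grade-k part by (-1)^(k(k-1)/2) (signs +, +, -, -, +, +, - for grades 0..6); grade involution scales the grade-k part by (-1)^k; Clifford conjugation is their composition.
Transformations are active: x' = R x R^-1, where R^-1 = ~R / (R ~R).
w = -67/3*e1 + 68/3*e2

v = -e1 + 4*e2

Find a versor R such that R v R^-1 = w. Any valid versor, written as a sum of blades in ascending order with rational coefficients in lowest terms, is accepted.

Take R = v + w = -70/3*e1 + 80/3*e2. Because q(v) = q(w) = -15, conjugation by R sends v exactly to w.
Answer: -70/3*e1 + 80/3*e2


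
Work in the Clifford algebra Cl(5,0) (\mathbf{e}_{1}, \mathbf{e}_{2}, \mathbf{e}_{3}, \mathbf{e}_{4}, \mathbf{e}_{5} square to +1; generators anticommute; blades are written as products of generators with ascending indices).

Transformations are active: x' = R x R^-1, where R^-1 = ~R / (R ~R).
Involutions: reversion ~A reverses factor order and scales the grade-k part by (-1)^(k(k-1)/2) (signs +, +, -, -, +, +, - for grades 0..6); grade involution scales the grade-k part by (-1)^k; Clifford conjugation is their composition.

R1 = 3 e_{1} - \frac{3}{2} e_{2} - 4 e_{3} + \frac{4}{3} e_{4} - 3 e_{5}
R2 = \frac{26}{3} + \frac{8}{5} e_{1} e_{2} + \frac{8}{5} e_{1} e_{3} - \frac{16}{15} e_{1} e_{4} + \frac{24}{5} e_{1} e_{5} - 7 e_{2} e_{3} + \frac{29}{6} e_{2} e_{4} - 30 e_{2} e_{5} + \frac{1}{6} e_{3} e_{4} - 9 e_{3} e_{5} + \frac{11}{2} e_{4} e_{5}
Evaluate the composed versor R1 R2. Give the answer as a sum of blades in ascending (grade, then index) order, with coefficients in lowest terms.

Distribute over the terms of R1 (each basis-blade product reordered to ascending indices, repeated generators contracted through their squares):
(3 e_{1}) R2 = 26 e_{1} + \frac{24}{5} e_{2} + \frac{24}{5} e_{3} - \frac{16}{5} e_{4} + \frac{72}{5} e_{5} - 21 e_{1} e_{2} e_{3} + \frac{29}{2} e_{1} e_{2} e_{4} - 90 e_{1} e_{2} e_{5} + \frac{1}{2} e_{1} e_{3} e_{4} - 27 e_{1} e_{3} e_{5} + \frac{33}{2} e_{1} e_{4} e_{5}
(-\frac{3}{2} e_{2}) R2 = \frac{12}{5} e_{1} - 13 e_{2} + \frac{21}{2} e_{3} - \frac{29}{4} e_{4} + 45 e_{5} + \frac{12}{5} e_{1} e_{2} e_{3} - \frac{8}{5} e_{1} e_{2} e_{4} + \frac{36}{5} e_{1} e_{2} e_{5} - \frac{1}{4} e_{2} e_{3} e_{4} + \frac{27}{2} e_{2} e_{3} e_{5} - \frac{33}{4} e_{2} e_{4} e_{5}
(-4 e_{3}) R2 = \frac{32}{5} e_{1} - 28 e_{2} - \frac{104}{3} e_{3} - \frac{2}{3} e_{4} + 36 e_{5} - \frac{32}{5} e_{1} e_{2} e_{3} - \frac{64}{15} e_{1} e_{3} e_{4} + \frac{96}{5} e_{1} e_{3} e_{5} + \frac{58}{3} e_{2} e_{3} e_{4} - 120 e_{2} e_{3} e_{5} - 22 e_{3} e_{4} e_{5}
(\frac{4}{3} e_{4}) R2 = \frac{64}{45} e_{1} - \frac{58}{9} e_{2} - \frac{2}{9} e_{3} + \frac{104}{9} e_{4} + \frac{22}{3} e_{5} + \frac{32}{15} e_{1} e_{2} e_{4} + \frac{32}{15} e_{1} e_{3} e_{4} - \frac{32}{5} e_{1} e_{4} e_{5} - \frac{28}{3} e_{2} e_{3} e_{4} + 40 e_{2} e_{4} e_{5} + 12 e_{3} e_{4} e_{5}
(-3 e_{5}) R2 = \frac{72}{5} e_{1} - 90 e_{2} - 27 e_{3} + \frac{33}{2} e_{4} - 26 e_{5} - \frac{24}{5} e_{1} e_{2} e_{5} - \frac{24}{5} e_{1} e_{3} e_{5} + \frac{16}{5} e_{1} e_{4} e_{5} + 21 e_{2} e_{3} e_{5} - \frac{29}{2} e_{2} e_{4} e_{5} - \frac{1}{2} e_{3} e_{4} e_{5}
Summing the partial products and collecting blades:
Answer: \frac{2278}{45} e_{1} - \frac{5969}{45} e_{2} - \frac{4193}{90} e_{3} + \frac{3049}{180} e_{4} + \frac{1151}{15} e_{5} - 25 e_{1} e_{2} e_{3} + \frac{451}{30} e_{1} e_{2} e_{4} - \frac{438}{5} e_{1} e_{2} e_{5} - \frac{49}{30} e_{1} e_{3} e_{4} - \frac{63}{5} e_{1} e_{3} e_{5} + \frac{133}{10} e_{1} e_{4} e_{5} + \frac{39}{4} e_{2} e_{3} e_{4} - \frac{171}{2} e_{2} e_{3} e_{5} + \frac{69}{4} e_{2} e_{4} e_{5} - \frac{21}{2} e_{3} e_{4} e_{5}


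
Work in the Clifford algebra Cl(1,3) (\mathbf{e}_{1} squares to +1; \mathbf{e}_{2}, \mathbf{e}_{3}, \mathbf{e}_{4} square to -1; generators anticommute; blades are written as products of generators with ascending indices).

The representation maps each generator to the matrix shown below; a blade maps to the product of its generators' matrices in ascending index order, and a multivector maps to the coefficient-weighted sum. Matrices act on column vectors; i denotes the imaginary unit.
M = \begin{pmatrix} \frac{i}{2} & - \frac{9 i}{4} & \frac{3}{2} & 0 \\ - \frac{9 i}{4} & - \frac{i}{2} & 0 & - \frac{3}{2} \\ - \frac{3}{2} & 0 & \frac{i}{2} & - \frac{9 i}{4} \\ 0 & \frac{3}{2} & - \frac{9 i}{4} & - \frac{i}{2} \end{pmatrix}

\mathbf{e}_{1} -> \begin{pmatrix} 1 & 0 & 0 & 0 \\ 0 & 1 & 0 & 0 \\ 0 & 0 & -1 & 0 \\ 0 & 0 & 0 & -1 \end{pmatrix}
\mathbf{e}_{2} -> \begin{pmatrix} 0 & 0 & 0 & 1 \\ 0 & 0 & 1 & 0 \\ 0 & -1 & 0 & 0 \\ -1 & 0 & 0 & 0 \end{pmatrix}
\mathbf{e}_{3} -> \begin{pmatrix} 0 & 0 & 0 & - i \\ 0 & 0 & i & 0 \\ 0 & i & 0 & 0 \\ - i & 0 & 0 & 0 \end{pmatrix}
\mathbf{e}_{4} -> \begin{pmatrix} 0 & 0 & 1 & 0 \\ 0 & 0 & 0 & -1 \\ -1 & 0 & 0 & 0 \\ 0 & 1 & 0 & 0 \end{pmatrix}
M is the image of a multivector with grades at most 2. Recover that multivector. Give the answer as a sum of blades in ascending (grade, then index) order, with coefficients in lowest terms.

Method: the blade images are trace-orthogonal — tr(rho(e_A) rho(e_B)^-1) = 4 if A = B and 0 otherwise — and rho(e_A)^-1 = (e_A)^2 * rho(e_A) with (e_A)^2 = +1 or -1, so the coefficient of e_A in the preimage is (e_A)^2 * tr(M rho(e_A))/4.
Nonzero projections over blades of grade <= 2: e_{4}: (e_{4})^2 = -1, tr(M rho(e_{4})) = -6, coefficient \frac{3}{2}; e_{2} e_{3}: (e_{2} e_{3})^2 = -1, tr(M rho(e_{2} e_{3})) = 2, coefficient -\frac{1}{2}; e_{3} e_{4}: (e_{3} e_{4})^2 = -1, tr(M rho(e_{3} e_{4})) = -9, coefficient \frac{9}{4}. Every other blade of grade <= 2 projects to 0.
Answer: \frac{3}{2} e_{4} - \frac{1}{2} e_{2} e_{3} + \frac{9}{4} e_{3} e_{4}


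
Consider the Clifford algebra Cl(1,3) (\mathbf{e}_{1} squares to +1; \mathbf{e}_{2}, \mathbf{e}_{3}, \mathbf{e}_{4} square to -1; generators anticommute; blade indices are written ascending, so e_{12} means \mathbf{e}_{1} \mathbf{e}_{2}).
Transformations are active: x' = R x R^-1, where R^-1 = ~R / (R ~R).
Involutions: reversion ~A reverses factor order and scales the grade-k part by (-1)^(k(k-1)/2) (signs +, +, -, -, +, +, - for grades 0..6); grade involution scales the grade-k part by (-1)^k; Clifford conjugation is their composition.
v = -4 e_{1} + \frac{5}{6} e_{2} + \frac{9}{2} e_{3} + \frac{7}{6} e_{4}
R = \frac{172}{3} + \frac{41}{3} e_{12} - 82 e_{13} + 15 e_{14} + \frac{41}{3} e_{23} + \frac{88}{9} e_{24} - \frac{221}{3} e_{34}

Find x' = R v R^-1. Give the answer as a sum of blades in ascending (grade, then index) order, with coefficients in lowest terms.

~R = \frac{172}{3} - \frac{41}{3} e_{12} + 82 e_{13} - 15 e_{14} - \frac{41}{3} e_{23} - \frac{88}{9} e_{24} + \frac{221}{3} e_{34}, and R ~R = \frac{150700}{81}, so R^-1 = ~R / (\frac{150700}{81}).
R v = \frac{997}{9} e_{1} + \frac{1595}{54} e_{2} + \frac{82}{3} e_{3} - \frac{10609}{54} e_{4} + \frac{451}{6} e_{123} - \frac{107}{3} e_{124} + \frac{263}{2} e_{134} - \frac{805}{9} e_{234}
Answer: \frac{86153}{75350} e_{1} + \frac{8932}{10275} e_{2} - \frac{32368}{37675} e_{3} - \frac{25417}{10275} e_{4}


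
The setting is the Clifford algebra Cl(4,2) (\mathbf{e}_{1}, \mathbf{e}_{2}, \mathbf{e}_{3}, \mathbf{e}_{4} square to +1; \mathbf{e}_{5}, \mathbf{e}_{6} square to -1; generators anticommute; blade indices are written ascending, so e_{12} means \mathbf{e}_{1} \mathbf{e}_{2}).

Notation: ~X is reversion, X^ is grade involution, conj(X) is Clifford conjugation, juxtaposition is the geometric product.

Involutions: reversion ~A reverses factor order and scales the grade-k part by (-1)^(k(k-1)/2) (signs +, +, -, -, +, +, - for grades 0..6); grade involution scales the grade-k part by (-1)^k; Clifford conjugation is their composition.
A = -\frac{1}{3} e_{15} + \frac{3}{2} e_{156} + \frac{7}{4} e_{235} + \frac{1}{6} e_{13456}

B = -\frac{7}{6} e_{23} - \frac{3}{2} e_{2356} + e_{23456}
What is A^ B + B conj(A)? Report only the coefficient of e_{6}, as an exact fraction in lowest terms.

first term: -\frac{49}{24} e_{5} + \frac{21}{8} e_{6} - \frac{1}{6} e_{12} + \frac{7}{4} e_{46} - \frac{9}{4} e_{123} + \frac{1}{4} e_{124} + \frac{3}{2} e_{1234} + \frac{7}{18} e_{1235} - \frac{1}{2} e_{1236} - \frac{1}{3} e_{12346} + \frac{7}{4} e_{12356} - \frac{7}{36} e_{12456}
second term: \frac{49}{24} e_{5} + \frac{21}{8} e_{6} + \frac{1}{6} e_{12} - \frac{7}{4} e_{46} + \frac{9}{4} e_{123} - \frac{1}{4} e_{124} + \frac{3}{2} e_{1234} - \frac{7}{18} e_{1235} - \frac{1}{2} e_{1236} - \frac{1}{3} e_{12346} - \frac{7}{4} e_{12356} + \frac{7}{36} e_{12456}
Answer: \frac{21}{4}


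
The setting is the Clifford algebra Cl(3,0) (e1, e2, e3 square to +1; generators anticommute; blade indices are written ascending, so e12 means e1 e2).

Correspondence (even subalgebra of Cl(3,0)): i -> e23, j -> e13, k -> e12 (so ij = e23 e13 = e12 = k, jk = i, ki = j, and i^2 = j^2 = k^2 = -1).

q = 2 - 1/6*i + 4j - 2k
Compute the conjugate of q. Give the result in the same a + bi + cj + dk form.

In blades: q = 2 - 2*e12 + 4*e13 - 1/6*e23.
Quaternion conjugation is reversion on the even subalgebra: the scalar is fixed and every grade-2 blade flips sign, giving 2 + 2*e12 - 4*e13 + 1/6*e23; translating back:
Answer: 2 + 1/6*i - 4j + 2k


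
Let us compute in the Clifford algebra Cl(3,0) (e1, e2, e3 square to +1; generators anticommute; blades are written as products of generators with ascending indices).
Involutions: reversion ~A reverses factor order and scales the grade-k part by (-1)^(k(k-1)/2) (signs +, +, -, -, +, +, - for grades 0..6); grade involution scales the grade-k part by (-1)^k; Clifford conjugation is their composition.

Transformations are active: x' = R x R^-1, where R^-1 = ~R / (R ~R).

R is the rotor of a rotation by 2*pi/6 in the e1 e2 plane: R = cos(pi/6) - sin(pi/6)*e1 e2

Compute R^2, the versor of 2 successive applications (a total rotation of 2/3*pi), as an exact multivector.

The rotor phase is half the rotation angle and phases add under composition, so 2 steps in the e1 e2 plane accumulate phase 2*(pi/6) = pi/3: R^2 = cos(pi/3) - sin(pi/3)*e1 e2.
cos(pi/3) = 1/2 and sin(pi/3) = sqrt(3)/2, so R^2 = 1/2 - sqrt(3)/2*e1 e2. The net rotation is 2/3*pi; the rotor keeps the half-angle phase exactly.
Answer: 1/2 - sqrt(3)/2*e1 e2


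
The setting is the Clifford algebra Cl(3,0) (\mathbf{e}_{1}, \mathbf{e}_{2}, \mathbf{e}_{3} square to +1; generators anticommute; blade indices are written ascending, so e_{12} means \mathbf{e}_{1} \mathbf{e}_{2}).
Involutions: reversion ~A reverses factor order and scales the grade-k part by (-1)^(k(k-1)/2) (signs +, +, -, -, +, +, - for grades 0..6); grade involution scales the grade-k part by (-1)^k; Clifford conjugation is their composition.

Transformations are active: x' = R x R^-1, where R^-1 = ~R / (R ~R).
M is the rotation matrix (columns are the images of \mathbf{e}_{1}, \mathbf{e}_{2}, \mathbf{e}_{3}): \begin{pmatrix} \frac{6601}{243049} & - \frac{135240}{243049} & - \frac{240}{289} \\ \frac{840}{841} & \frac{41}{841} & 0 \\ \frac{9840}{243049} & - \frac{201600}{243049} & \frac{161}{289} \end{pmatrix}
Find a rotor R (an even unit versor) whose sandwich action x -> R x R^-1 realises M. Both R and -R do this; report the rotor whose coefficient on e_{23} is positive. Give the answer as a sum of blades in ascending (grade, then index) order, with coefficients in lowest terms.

Method: write R = a + b12*e_{12} + b13*e_{13} + b23*e_{23} with a^2 + b12^2 + b13^2 + b23^2 = 1 (so R^-1 = ~R). Expanding the columns R e_j ~R gives tr M = 4a^2 - 1 and, from the antisymmetric part, M21 - M12 = -4a*b12, M13 - M31 = 4a*b13, M32 - M23 = -4a*b23.
Here tr M = \frac{153851}{243049}, so a^2 = (1 + tr M)/4 = \frac{99225}{243049} and a = ±\frac{315}{493}. Taking a = \frac{315}{493}: M21 - M12 = \frac{378000}{243049}, M13 - M31 = -\frac{211680}{243049}, M32 - M23 = -\frac{201600}{243049}, giving b12 = -\frac{300}{493}, b13 = -\frac{168}{493}, b23 = \frac{160}{493}, i.e. R = \frac{315}{493} - \frac{300}{493} e_{12} - \frac{168}{493} e_{13} + \frac{160}{493} e_{23}.
Its e_{23} coefficient is already positive.
Answer: \frac{315}{493} - \frac{300}{493} e_{12} - \frac{168}{493} e_{13} + \frac{160}{493} e_{23}. Recall the cover is two-to-one: with M of trace \frac{153851}{243049}, both preimages act alike, and the stated e_{23} sign chooses the sheet.


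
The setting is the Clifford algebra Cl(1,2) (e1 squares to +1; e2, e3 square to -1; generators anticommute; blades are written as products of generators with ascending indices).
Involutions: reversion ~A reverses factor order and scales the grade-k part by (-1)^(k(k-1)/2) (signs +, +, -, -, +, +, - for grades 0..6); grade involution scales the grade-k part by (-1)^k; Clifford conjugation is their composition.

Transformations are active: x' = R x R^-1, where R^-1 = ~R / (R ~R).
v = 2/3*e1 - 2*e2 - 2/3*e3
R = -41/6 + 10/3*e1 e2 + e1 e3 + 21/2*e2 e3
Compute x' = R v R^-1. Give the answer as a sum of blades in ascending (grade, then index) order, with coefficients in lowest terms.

~R = -41/6 - 10/3*e1 e2 - e1 e3 - 21/2*e2 e3, and R ~R = 869/6, so R^-1 = ~R / (869/6).
R v = 25/9*e1 + 166/9*e2 - 154/9*e3 + 61/9*e1 e2 e3
Answer: 422/7821*e1 + 2762/7821*e2 + 5134/2607*e3


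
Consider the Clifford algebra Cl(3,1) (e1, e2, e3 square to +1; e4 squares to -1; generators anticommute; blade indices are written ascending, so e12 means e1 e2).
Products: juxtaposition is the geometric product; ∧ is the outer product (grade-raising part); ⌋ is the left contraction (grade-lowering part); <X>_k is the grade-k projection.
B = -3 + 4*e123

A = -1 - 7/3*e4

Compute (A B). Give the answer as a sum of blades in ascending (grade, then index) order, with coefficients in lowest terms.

step 1: 3 + 7*e4 - 4*e123 + 28/3*e1234
Answer: 3 + 7*e4 - 4*e123 + 28/3*e1234


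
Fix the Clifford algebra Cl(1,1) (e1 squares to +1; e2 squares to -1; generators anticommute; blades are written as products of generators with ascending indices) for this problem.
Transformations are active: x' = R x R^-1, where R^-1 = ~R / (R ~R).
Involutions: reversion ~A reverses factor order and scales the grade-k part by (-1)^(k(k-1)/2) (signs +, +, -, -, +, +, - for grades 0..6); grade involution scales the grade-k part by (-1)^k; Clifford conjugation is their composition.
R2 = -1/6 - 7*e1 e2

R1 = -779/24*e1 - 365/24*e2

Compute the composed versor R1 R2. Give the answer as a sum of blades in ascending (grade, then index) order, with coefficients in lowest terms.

Distribute over the terms of R1 (each basis-blade product reordered to ascending indices, repeated generators contracted through their squares):
(-779/24*e1) R2 = 779/144*e1 + 5453/24*e2
(-365/24*e2) R2 = 2555/24*e1 + 365/144*e2
Summing the partial products and collecting blades:
Answer: 16109/144*e1 + 33083/144*e2


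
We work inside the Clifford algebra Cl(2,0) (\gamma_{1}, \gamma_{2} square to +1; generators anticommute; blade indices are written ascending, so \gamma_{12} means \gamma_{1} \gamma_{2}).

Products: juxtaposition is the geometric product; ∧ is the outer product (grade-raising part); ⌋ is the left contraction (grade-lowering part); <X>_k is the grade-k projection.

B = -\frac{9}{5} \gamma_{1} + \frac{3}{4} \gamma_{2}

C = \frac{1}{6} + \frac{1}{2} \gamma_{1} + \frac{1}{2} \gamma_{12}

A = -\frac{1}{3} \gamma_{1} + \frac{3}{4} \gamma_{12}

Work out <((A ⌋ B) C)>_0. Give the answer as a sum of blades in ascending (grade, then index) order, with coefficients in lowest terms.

step 1: \frac{3}{5}
step 2: \frac{1}{10} + \frac{3}{10} \gamma_{1} + \frac{3}{10} \gamma_{12}
step 3: \frac{1}{10}
Answer: \frac{1}{10}


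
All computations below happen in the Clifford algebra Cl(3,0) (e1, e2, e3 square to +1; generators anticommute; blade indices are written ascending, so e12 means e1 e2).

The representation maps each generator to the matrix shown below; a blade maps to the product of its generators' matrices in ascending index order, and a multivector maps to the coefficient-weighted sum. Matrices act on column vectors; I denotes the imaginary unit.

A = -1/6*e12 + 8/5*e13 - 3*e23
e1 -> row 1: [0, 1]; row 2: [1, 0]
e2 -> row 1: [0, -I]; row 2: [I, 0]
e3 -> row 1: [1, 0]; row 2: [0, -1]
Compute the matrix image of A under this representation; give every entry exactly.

Bivector images (products of the table entries): rho(e12) = rho(e1)rho(e2) = row 1: [I, 0]; row 2: [0, -I]; rho(e13) = rho(e1)rho(e3) = row 1: [0, -1]; row 2: [1, 0]; rho(e23) = rho(e2)rho(e3) = row 1: [0, I]; row 2: [I, 0].
M = (-1/6)*rho(e12) + (8/5)*rho(e13) + (-3)*rho(e23), summed entrywise:
Answer: row 1: [-I/6, -8/5 - 3*I]; row 2: [8/5 - 3*I, I/6]


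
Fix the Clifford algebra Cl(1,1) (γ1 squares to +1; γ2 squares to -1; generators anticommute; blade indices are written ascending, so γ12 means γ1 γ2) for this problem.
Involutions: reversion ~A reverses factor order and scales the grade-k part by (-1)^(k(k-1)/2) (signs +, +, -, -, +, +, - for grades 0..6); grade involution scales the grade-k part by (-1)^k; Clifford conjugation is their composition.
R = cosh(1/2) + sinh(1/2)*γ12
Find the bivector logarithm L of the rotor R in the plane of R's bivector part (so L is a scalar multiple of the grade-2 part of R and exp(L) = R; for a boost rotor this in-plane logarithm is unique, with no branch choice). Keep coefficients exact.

The scalar part of R is cosh(1/2), which determines |rapidity| via cosh; the sign lives in the bivector part, and pairing them (bivector part over sinh of the rapidity = the plane) gives the unique in-plane L = rapidity * plane.
Concretely: cosh(rapidity) = cosh(1/2) gives rapidity = ±1/2, and since rapidity/sinh(rapidity) is even the sign is immaterial: L = (rapidity/sinh(rapidity)) * <R>_2 = (1/(2*sinh(1/2))) * <R>_2.
Answer: 1/2*γ12


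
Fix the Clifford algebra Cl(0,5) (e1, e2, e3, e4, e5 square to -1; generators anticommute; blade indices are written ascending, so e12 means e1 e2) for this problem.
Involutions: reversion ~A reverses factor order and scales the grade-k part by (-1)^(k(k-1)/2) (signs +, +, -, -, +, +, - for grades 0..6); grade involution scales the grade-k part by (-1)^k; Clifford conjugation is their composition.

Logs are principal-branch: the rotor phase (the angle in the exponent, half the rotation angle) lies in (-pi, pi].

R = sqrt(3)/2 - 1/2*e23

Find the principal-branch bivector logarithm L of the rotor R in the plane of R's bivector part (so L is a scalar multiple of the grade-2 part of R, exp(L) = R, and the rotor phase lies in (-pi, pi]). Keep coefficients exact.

The scalar part of R is sqrt(3)/2, which pins the rotor phase on the principal branch; dividing the bivector part by the sine of that phase recovers the unit plane, and L is the phase times that plane.
Concretely: cos(phase) = sqrt(3)/2 gives phase = ±pi/6, and since phase/sin(phase) is even the sign is immaterial: L = (phase/sin(phase)) * <R>_2 = (pi/3) * <R>_2.
Answer: -pi/6*e23


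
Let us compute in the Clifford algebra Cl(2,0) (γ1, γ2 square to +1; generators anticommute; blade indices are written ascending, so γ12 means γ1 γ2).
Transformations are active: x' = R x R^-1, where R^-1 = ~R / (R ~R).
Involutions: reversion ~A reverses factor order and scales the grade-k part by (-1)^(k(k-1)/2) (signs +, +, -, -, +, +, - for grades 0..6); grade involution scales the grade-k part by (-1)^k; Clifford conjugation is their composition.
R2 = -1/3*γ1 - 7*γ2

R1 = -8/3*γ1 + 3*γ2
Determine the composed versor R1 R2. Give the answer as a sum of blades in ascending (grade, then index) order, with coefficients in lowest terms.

Distribute over the terms of R1 (each basis-blade product reordered to ascending indices, repeated generators contracted through their squares):
(-8/3*γ1) R2 = 8/9 + 56/3*γ12
(3*γ2) R2 = -21 + γ12
Summing the partial products and collecting blades:
Answer: -181/9 + 59/3*γ12


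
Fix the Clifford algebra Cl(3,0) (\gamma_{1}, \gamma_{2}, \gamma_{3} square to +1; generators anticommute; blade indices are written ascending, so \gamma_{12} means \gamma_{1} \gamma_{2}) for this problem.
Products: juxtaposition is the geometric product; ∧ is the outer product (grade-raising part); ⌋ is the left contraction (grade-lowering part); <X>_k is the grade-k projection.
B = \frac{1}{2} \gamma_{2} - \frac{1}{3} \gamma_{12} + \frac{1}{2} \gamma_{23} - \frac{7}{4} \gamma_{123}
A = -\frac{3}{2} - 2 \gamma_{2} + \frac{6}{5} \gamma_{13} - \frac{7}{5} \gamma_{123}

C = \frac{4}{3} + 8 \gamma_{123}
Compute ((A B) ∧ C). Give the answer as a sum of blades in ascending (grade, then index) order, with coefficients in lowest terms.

step 1: -\frac{69}{20} + \frac{1}{30} \gamma_{1} - \frac{57}{20} \gamma_{2} - \frac{22}{15} \gamma_{3} - \frac{1}{10} \gamma_{12} - \frac{14}{5} \gamma_{13} - \frac{23}{20} \gamma_{23} + \frac{81}{40} \gamma_{123}
step 2: -\frac{23}{5} + \frac{2}{45} \gamma_{1} - \frac{19}{5} \gamma_{2} - \frac{88}{45} \gamma_{3} - \frac{2}{15} \gamma_{12} - \frac{56}{15} \gamma_{13} - \frac{23}{15} \gamma_{23} - \frac{249}{10} \gamma_{123}
Answer: -\frac{23}{5} + \frac{2}{45} \gamma_{1} - \frac{19}{5} \gamma_{2} - \frac{88}{45} \gamma_{3} - \frac{2}{15} \gamma_{12} - \frac{56}{15} \gamma_{13} - \frac{23}{15} \gamma_{23} - \frac{249}{10} \gamma_{123}


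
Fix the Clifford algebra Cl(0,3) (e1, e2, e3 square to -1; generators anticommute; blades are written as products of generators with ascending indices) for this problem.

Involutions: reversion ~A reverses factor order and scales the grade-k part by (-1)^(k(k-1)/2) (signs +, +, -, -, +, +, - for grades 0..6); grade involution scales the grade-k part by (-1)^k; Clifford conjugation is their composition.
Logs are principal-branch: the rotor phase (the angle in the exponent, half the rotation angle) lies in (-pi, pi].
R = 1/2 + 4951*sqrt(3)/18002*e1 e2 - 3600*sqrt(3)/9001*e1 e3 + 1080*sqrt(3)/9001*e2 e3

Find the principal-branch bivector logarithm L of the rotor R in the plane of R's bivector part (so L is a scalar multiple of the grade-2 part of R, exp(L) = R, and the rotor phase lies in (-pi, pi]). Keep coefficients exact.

The scalar part of R is 1/2, and that scalar determines the rotor phase on the principal branch; recovering the unit plane as bivector-part over sine of the phase gives L = phase * plane.
Concretely: cos(phase) = 1/2 gives phase = ±pi/3, and since phase/sin(phase) is even the sign is immaterial: L = (phase/sin(phase)) * <R>_2 = (2*sqrt(3)*pi/9) * <R>_2.
Answer: 4951*pi/27003*e1 e2 - 2400*pi/9001*e1 e3 + 720*pi/9001*e2 e3


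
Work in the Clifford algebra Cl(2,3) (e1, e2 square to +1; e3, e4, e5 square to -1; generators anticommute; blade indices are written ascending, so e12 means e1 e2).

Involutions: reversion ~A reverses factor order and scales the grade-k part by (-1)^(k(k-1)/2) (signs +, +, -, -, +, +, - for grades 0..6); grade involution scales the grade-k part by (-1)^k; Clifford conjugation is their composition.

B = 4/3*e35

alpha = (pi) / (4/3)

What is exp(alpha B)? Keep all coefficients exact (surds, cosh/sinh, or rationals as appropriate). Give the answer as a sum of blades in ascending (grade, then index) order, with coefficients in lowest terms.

B^2 = (4/3)^2*(e35)^2 = 16/9*(-1) = -16/9 (a basis 2-blade squares to minus the product of its generators' squares).
B^2 = -16/9 — B^2 < 0, so the exponential closes trigonometrically: l = 4/3, alpha*l = pi, so exp(alpha B) = cos(pi) + (sin(pi)/(4/3))*B = -1 + (0)*B.
Answer: -1


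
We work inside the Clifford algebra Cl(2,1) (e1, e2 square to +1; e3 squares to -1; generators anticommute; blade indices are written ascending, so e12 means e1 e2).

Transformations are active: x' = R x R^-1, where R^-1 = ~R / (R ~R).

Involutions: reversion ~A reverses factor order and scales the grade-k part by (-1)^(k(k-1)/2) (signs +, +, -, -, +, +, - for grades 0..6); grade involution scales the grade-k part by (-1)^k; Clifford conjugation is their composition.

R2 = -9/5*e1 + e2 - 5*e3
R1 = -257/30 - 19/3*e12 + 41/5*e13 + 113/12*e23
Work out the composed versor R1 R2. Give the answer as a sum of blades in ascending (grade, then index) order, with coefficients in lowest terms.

Distribute over the terms of R2 (each basis-blade product reordered to ascending indices, repeated generators contracted through their squares):
R1 (-9/5*e1) = 771/50*e1 - 57/5*e2 + 369/25*e3 - 339/20*e123
R1 (e2) = -19/3*e1 - 257/30*e2 - 113/12*e3 - 41/5*e123
R1 (-5*e3) = 41*e1 + 565/12*e2 + 257/6*e3 + 95/3*e123
Summing the partial products and collecting blades:
Answer: 7513/150*e1 + 1627/60*e2 + 14453/300*e3 + 391/60*e123


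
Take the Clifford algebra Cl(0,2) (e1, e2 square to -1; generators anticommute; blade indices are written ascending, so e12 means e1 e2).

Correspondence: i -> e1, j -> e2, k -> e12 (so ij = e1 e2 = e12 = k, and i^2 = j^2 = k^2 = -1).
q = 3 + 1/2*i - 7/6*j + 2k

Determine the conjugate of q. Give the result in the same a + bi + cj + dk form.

In blades: q = 3 + 1/2*e1 - 7/6*e2 + 2*e12.
Conjugation here is Clifford conjugation: the scalar is fixed and the grade-1 and grade-2 blades all flip sign, giving 3 - 1/2*e1 + 7/6*e2 - 2*e12; translating back:
Answer: 3 - 1/2*i + 7/6*j - 2k


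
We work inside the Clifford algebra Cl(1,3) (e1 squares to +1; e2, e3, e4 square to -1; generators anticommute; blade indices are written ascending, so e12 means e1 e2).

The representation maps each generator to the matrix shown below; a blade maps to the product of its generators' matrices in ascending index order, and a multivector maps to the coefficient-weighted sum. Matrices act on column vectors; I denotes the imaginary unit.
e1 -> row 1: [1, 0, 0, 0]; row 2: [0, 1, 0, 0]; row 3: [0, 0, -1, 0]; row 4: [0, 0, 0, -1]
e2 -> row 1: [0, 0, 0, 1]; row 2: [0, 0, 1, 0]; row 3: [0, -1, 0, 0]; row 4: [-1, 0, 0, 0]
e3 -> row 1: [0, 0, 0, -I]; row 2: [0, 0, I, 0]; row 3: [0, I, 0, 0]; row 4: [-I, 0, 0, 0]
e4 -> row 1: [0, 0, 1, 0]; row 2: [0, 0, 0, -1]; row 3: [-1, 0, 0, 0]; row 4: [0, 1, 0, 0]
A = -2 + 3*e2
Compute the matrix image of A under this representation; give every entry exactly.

M = (-2)*1 + (3)*rho(e2), summed entrywise (1 is the identity matrix):
Answer: row 1: [-2, 0, 0, 3]; row 2: [0, -2, 3, 0]; row 3: [0, -3, -2, 0]; row 4: [-3, 0, 0, -2]


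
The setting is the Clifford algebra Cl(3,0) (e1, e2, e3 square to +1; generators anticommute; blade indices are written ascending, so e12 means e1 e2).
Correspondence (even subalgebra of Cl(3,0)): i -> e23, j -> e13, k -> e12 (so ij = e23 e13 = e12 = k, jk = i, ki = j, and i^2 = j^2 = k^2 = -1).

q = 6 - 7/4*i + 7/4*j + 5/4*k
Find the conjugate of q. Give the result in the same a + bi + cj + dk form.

In blades: q = 6 + 5/4*e12 + 7/4*e13 - 7/4*e23.
Quaternion conjugation is reversion on the even subalgebra: the scalar is fixed and every grade-2 blade flips sign, giving 6 - 5/4*e12 - 7/4*e13 + 7/4*e23; translating back:
Answer: 6 + 7/4*i - 7/4*j - 5/4*k


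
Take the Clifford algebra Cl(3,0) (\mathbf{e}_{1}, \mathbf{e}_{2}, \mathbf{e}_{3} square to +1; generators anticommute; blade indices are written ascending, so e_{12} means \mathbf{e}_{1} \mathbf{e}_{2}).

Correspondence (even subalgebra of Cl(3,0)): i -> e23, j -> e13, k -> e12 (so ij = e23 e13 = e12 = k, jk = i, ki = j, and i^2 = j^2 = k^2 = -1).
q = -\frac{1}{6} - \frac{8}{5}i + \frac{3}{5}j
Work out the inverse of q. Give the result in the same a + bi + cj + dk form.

In blades: q = -\frac{1}{6} + \frac{3}{5} e_{13} - \frac{8}{5} e_{23}.
With qbar = -\frac{1}{6} - \frac{3}{5} e_{13} + \frac{8}{5} e_{23} (scalar fixed, mapped units negated), q qbar = \frac{2653}{900} (the sum of squared coefficients), so q^-1 = qbar / (\frac{2653}{900}) = -\frac{150}{2653} - \frac{540}{2653} e_{13} + \frac{1440}{2653} e_{23}; translating back:
Answer: -\frac{150}{2653} + \frac{1440}{2653}i - \frac{540}{2653}j


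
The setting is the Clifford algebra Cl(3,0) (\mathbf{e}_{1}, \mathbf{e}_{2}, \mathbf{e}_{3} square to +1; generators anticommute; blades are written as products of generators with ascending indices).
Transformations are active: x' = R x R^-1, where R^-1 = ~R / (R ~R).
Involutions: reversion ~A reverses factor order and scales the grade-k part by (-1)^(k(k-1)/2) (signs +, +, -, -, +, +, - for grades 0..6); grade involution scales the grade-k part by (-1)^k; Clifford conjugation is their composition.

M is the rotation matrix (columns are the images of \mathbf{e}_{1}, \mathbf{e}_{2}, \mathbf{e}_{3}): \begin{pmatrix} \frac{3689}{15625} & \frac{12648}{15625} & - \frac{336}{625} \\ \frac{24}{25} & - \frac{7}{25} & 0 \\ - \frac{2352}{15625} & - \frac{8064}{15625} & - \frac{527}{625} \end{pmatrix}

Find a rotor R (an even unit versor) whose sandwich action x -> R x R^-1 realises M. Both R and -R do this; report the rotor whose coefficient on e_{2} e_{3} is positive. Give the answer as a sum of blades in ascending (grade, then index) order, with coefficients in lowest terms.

Method: write R = a + b12*e_{1} e_{2} + b13*e_{1} e_{3} + b23*e_{2} e_{3} with a^2 + b12^2 + b13^2 + b23^2 = 1 (so R^-1 = ~R). Expanding the columns R e_j ~R gives tr M = 4a^2 - 1 and, from the antisymmetric part, M21 - M12 = -4a*b12, M13 - M31 = 4a*b13, M32 - M23 = -4a*b23.
Here tr M = -\frac{13861}{15625}, so a^2 = (1 + tr M)/4 = \frac{441}{15625} and a = ±\frac{21}{125}. Taking a = \frac{21}{125}: M21 - M12 = \frac{2352}{15625}, M13 - M31 = -\frac{6048}{15625}, M32 - M23 = -\frac{8064}{15625}, giving b12 = -\frac{28}{125}, b13 = -\frac{72}{125}, b23 = \frac{96}{125}, i.e. R = \frac{21}{125} - \frac{28}{125} e_{1} e_{2} - \frac{72}{125} e_{1} e_{3} + \frac{96}{125} e_{2} e_{3}.
Its e_{2} e_{3} coefficient is already positive.
Answer: \frac{21}{125} - \frac{28}{125} e_{1} e_{2} - \frac{72}{125} e_{1} e_{3} + \frac{96}{125} e_{2} e_{3}. Uniqueness: Spin(3) -> SO(3) maps R and -R to the same rotation of trace -\frac{13861}{15625}; fixing the sign of the e_{2} e_{3} coefficient removes the ambiguity.


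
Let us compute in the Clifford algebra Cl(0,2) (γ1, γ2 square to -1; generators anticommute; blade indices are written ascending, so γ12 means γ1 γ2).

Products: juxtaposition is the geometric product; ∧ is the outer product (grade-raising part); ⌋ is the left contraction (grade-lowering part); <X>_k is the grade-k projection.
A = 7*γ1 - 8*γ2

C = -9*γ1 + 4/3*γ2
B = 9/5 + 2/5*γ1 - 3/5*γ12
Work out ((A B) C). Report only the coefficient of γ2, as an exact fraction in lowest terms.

step 1: -14/5 + 87/5*γ1 - 51/5*γ2 + 16/5*γ12
step 2: 851/5 + 314/15*γ1 - 488/15*γ2 - 343/5*γ12
Answer: -488/15


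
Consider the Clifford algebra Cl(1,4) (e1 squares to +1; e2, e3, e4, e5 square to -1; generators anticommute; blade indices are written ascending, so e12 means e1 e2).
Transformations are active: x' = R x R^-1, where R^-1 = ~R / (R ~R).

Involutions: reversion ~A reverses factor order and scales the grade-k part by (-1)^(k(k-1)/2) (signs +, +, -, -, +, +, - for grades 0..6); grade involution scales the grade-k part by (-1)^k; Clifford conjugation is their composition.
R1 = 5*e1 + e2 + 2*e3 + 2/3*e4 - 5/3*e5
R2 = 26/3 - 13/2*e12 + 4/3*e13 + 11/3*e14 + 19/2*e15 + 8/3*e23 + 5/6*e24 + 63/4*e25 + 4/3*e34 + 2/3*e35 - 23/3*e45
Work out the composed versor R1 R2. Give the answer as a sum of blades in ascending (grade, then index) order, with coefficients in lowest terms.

Distribute over the terms of R1 (each basis-blade product reordered to ascending indices, repeated generators contracted through their squares):
(5*e1) R2 = 130/3*e1 - 65/2*e2 + 20/3*e3 + 55/3*e4 + 95/2*e5 + 40/3*e123 + 25/6*e124 + 315/4*e125 + 20/3*e134 + 10/3*e135 - 115/3*e145
(e2) R2 = -13/2*e1 + 26/3*e2 - 8/3*e3 - 5/6*e4 - 63/4*e5 - 4/3*e123 - 11/3*e124 - 19/2*e125 + 4/3*e234 + 2/3*e235 - 23/3*e245
(2*e3) R2 = 8/3*e1 + 16/3*e2 + 52/3*e3 - 8/3*e4 - 4/3*e5 - 13*e123 - 22/3*e134 - 19*e135 - 5/3*e234 - 63/2*e235 - 46/3*e345
(2/3*e4) R2 = 22/9*e1 + 5/9*e2 + 8/9*e3 + 52/9*e4 + 46/9*e5 - 13/3*e124 + 8/9*e134 - 19/3*e145 + 16/9*e234 - 21/2*e245 - 4/9*e345
(-5/3*e5) R2 = -95/6*e1 - 105/4*e2 - 10/9*e3 + 115/9*e4 - 130/9*e5 + 65/6*e125 - 20/9*e135 - 55/9*e145 - 40/9*e235 - 25/18*e245 - 20/9*e345
Summing the partial products and collecting blades:
Answer: 235/9*e1 - 1591/36*e2 + 190/9*e3 + 601/18*e4 + 253/12*e5 - e123 - 23/6*e124 + 961/12*e125 + 2/9*e134 - 161/9*e135 - 457/9*e145 + 13/9*e234 - 635/18*e235 - 176/9*e245 - 18*e345


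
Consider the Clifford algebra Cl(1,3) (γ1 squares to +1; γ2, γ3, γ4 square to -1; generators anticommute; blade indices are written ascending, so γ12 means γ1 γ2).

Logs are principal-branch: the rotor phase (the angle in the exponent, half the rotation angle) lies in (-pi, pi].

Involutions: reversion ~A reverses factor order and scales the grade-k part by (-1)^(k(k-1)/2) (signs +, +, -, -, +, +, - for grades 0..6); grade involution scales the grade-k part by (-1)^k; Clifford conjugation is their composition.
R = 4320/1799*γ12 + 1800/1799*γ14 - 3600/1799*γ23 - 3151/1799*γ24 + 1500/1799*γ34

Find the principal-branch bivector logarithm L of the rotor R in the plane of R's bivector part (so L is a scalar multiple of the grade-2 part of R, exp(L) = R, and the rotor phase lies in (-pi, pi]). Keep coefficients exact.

The scalar part of R is 0, which fixes the principal-branch rotor phase; the unit plane is then the bivector part divided by the sine of that phase, and L is that plane scaled by the phase.
Concretely: cos(phase) = 0 gives phase = ±pi/2, and since phase/sin(phase) is even the sign is immaterial: L = (phase/sin(phase)) * <R>_2 = (pi/2) * <R>_2.
Answer: 2160*pi/1799*γ12 + 900*pi/1799*γ14 - 1800*pi/1799*γ23 - 3151*pi/3598*γ24 + 750*pi/1799*γ34


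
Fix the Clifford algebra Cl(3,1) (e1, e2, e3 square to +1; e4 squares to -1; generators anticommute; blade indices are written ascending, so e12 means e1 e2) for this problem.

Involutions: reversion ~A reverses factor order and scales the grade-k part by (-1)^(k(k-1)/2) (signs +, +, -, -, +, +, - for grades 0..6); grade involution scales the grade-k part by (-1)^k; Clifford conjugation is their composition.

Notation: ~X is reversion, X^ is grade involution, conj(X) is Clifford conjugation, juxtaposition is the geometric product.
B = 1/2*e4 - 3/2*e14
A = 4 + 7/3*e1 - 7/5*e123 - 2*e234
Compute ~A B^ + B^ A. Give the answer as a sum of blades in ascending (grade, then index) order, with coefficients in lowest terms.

first term: -11/2*e4 - 43/6*e14 + e23 - 3*e123 - 21/10*e234 - 7/10*e1234
second term: 3/2*e4 - 29/6*e14 - e23 - 3*e123 - 21/10*e234 - 7/10*e1234
Answer: -4*e4 - 12*e14 - 6*e123 - 21/5*e234 - 7/5*e1234


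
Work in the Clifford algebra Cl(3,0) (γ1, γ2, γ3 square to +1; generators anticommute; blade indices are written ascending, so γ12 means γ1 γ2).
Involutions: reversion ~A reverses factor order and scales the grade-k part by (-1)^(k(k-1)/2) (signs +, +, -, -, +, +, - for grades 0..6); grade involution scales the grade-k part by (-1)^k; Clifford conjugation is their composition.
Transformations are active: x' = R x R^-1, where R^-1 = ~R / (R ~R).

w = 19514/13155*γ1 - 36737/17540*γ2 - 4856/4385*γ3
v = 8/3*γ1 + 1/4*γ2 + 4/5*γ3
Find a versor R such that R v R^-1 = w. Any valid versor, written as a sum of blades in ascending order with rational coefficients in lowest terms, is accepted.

A norm check does it: q(v) = q(w) = 28129/3600, hence R = v + w = 18198/4385*γ1 - 8088/4385*γ2 - 1348/4385*γ3 realises the map — parallel part kept, (v - w)/2 negated, v carried to w.
Answer: 18198/4385*γ1 - 8088/4385*γ2 - 1348/4385*γ3


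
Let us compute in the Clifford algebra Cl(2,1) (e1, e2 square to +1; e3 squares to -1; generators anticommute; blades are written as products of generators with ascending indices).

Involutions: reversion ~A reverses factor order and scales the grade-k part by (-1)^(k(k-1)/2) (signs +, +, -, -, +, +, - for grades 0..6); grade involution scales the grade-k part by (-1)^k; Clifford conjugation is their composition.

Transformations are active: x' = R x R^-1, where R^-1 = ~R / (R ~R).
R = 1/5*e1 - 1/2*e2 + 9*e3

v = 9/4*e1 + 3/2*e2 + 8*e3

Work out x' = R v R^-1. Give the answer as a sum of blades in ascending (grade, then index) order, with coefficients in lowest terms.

~R = 1/5*e1 - 1/2*e2 + 9*e3, and R ~R = -8071/100, so R^-1 = ~R / (-8071/100).
R v = -723/10 + 57/40*e1 e2 - 373/20*e1 e3 - 35/2*e2 e3
Answer: -61071/32284*e1 - 38673/16142*e2 + 65572/8071*e3


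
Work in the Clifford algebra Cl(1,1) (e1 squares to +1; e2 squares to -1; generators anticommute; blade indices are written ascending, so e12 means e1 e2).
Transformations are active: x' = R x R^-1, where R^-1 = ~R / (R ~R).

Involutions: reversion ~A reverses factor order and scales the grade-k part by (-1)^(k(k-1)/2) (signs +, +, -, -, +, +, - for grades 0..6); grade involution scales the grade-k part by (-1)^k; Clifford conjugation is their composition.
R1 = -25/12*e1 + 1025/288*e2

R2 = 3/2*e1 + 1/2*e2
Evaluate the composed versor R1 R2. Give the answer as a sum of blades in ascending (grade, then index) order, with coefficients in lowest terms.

Distribute over the terms of R1 (each basis-blade product reordered to ascending indices, repeated generators contracted through their squares):
(-25/12*e1) R2 = -25/8 - 25/24*e12
(1025/288*e2) R2 = -1025/576 - 1025/192*e12
Summing the partial products and collecting blades:
Answer: -2825/576 - 1225/192*e12


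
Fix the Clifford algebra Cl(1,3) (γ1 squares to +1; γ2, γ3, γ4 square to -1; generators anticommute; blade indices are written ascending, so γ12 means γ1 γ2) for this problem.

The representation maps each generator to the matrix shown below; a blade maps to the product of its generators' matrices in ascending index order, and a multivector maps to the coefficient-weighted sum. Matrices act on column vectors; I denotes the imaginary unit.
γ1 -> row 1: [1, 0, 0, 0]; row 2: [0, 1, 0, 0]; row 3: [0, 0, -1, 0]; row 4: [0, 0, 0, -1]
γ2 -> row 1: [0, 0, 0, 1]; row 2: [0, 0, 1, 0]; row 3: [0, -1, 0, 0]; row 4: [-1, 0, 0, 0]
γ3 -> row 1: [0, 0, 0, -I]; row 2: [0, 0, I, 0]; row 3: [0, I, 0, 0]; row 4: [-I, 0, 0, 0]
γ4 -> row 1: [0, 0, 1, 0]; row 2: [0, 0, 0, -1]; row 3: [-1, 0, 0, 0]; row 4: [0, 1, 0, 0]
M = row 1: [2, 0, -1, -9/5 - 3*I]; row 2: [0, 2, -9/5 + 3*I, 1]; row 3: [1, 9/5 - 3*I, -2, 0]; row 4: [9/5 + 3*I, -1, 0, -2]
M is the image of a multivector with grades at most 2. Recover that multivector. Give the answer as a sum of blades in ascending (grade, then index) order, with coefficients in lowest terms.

Method: the blade images are trace-orthogonal — tr(rho(e_A) rho(e_B)^-1) = 4 if A = B and 0 otherwise — and rho(e_A)^-1 = (e_A)^2 * rho(e_A) with (e_A)^2 = +1 or -1, so the coefficient of e_A in the preimage is (e_A)^2 * tr(M rho(e_A))/4.
Nonzero projections over blades of grade <= 2: γ1: (γ1)^2 = +1, tr(M rho(γ1)) = 8, coefficient 2; γ2: (γ2)^2 = -1, tr(M rho(γ2)) = 36/5, coefficient -9/5; γ4: (γ4)^2 = -1, tr(M rho(γ4)) = 4, coefficient -1; γ13: (γ13)^2 = +1, tr(M rho(γ13)) = 12, coefficient 3. Every other blade of grade <= 2 projects to 0.
Answer: 2*γ1 - 9/5*γ2 - γ4 + 3*γ13


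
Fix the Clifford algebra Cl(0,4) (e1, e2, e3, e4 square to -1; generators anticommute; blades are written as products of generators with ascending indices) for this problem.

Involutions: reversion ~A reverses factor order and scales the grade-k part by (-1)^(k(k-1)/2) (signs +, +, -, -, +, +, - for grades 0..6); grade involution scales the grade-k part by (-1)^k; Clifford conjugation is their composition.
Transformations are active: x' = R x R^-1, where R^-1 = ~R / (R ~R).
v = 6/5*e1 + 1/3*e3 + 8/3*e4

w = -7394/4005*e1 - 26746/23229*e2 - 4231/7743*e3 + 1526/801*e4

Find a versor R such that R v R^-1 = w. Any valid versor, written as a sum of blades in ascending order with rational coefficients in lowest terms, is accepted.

Equal squares first: v^2 = w^2 = -1949/225. Then v + w = -2588/4005*e1 - 26746/23229*e2 - 550/2581*e3 + 3662/801*e4 is a versor taking v to w, provided it is invertible.
Answer: -2588/4005*e1 - 26746/23229*e2 - 550/2581*e3 + 3662/801*e4


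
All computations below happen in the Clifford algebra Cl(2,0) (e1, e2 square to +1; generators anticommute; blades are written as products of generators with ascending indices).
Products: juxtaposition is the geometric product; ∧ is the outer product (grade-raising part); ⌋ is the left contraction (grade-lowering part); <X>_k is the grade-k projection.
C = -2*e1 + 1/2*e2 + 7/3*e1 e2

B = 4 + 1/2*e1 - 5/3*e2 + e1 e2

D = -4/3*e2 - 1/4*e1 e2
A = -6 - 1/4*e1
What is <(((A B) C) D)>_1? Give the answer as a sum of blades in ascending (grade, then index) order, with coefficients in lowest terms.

step 1: -193/8 - 4*e1 + 39/4*e2 - 67/12*e1 e2
step 2: 1865/72 + 545/24*e1 - 521/16*e2 - 931/24*e1 e2
step 3: 1079/32 + 25103/576*e1 - 34745/864*e2 - 10585/288*e1 e2
step 4: 25103/576*e1 - 34745/864*e2
Answer: 25103/576*e1 - 34745/864*e2
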